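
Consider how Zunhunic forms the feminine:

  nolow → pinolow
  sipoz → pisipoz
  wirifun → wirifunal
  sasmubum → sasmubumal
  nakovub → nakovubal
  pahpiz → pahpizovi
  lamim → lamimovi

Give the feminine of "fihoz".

sipoz and pahpiz both end in -z yet inflect differently (pisipoz, pahpizovi), so the final letter is not what conditions the rule; the last vowel is.
"fihoz" has last vowel 'o'. The stems whose last vowel is 'o' (nolow → pinolow, sipoz → pisipoz) add the prefix pi-.
The other patterns: stems whose last vowel is 'u' add -al; stems whose last vowel is 'i' add -ovi.
So fihoz → pifihoz.

pifihoz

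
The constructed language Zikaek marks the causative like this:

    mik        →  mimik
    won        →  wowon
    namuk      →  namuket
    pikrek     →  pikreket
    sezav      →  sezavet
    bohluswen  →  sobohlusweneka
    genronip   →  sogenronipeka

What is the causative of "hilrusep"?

"hilrusep" has 3 vowels. The stems with 3 vowels (bohluswen → sobohlusweneka, genronip → sogenronipeka) add so- … -eka around the stem.
The other patterns: stems with 1 vowel repeat the first consonant+vowel as a prefix; stems with 2 vowels add -et.
So hilrusep → sohilrusepeka.

sohilrusepeka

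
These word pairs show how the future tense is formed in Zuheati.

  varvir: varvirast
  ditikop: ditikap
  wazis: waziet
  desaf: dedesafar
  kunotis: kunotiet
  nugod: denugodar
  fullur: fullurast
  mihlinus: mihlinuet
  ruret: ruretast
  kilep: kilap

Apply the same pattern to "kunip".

"kunip" ends in -p. The stems ending in -p (ditikop → ditikap, kilep → kilap) change the last vowel to 'a'.
The other patterns: stems ending in -r or -t add -ast; stems ending in -s drop the final letter and add -et; stems ending in -d or -f add de- … -ar around the stem.
So kunip → kunap.

kunap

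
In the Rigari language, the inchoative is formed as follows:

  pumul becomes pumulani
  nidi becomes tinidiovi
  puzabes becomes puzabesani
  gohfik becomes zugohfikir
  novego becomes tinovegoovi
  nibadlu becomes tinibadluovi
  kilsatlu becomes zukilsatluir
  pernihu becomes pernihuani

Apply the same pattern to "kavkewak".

"kavkewak" begins with k-. The one such stem in the data (kilsatlu → zukilsatluir) adds zu- … -ir around the stem, so the same rule applies.
So kavkewak → zukavkewakir.

zukavkewakir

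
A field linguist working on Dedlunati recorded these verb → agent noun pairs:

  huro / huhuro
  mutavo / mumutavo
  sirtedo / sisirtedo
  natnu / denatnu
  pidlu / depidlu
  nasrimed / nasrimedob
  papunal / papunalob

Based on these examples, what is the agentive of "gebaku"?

degebaku

natnu and nasrimed both begin with n- yet inflect differently (denatnu, nasrimedob), so the first letter is not what conditions the rule; the final letter is.
"gebaku" ends in -u. The stems ending in -u (natnu → denatnu, pidlu → depidlu) add the prefix de-.
The other patterns: stems ending in -o repeat the first consonant+vowel as a prefix; stems ending in -d or -l add -ob.
So gebaku → degebaku.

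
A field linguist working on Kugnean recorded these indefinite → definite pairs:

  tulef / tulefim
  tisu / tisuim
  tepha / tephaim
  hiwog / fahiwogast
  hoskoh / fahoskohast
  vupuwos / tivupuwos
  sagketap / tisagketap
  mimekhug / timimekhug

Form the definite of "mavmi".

hiwog and mimekhug both end in -g yet inflect differently (fahiwogast, timimekhug), so the final letter is not what conditions the rule; the first letter is.
"mavmi" begins with m-. The one such stem in the data (mimekhug → timimekhug) adds the prefix ti-, so the same rule applies.
The other patterns: stems beginning with t- add -im; stems beginning with h- add fa- … -ast around the stem.
So mavmi → timavmi.

timavmi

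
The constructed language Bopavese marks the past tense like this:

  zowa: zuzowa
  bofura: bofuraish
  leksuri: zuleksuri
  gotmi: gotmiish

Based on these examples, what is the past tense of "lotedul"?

zulotedul

zowa and bofura both end in -a yet inflect differently (zuzowa, bofuraish), so the final letter is not what conditions the rule; the first letter is.
"lotedul" begins with l-. The one such stem in the data (leksuri → zuleksuri) adds the prefix zu-, so the same rule applies.
So lotedul → zulotedul.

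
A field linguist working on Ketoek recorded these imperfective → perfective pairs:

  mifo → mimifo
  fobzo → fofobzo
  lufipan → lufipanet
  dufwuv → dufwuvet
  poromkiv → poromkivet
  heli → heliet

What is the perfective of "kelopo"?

kekelopo

mifo and dufwuv both have 2 vowels yet inflect differently (mimifo, dufwuvet), so the number of vowels is not what conditions the rule; the final letter is.
"kelopo" ends in -o. The stems ending in -o (mifo → mimifo, fobzo → fofobzo) repeat the first consonant+vowel as a prefix.
So kelopo → kekelopo.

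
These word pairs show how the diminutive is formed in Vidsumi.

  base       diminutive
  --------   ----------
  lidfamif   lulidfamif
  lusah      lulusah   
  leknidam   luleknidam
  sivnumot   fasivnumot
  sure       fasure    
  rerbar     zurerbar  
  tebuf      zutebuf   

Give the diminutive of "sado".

lidfamif and tebuf both end in -f yet inflect differently (lulidfamif, zutebuf), so the final letter is not what conditions the rule; the first letter is.
"sado" begins with s-. The stems beginning with s- (sivnumot → fasivnumot, sure → fasure) add the prefix fa-.
The other patterns: stems beginning with l- add the prefix lu-; stems beginning with r- or t- add the prefix zu-.
So sado → fasado.

fasado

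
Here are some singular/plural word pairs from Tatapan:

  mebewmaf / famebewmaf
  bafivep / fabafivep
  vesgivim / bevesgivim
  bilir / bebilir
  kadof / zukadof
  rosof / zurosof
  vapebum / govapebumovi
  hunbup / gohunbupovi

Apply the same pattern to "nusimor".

"nusimor" has last vowel 'o'. The stems whose last vowel is 'o' (kadof → zukadof, rosof → zurosof) add the prefix zu-.
So nusimor → zunusimor.

zunusimor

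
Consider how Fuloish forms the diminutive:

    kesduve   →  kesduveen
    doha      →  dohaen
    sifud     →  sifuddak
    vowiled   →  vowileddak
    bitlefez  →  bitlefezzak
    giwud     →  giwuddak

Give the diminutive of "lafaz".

lafazzak

"lafaz" ends in a consonant. The stems ending in a consonant (sifud → sifuddak, vowiled → vowileddak, bitlefez → bitlefezzak) double the final consonant and add -ak.
So lafaz → lafazzak.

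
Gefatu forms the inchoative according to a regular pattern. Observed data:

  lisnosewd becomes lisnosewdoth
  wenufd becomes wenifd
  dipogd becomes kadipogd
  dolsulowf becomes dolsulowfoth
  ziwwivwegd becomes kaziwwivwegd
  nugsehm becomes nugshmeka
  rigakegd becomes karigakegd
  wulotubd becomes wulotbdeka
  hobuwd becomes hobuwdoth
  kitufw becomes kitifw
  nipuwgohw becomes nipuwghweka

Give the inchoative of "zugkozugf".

kazugkozugf

hobuwd and wenufd both end in -d yet inflect differently (hobuwdoth, wenifd), so the final letter is not what conditions the rule; the second-to-last letter is.
"zugkozugf" has second-to-last letter 'g'. The stems whose second-to-last letter is 'g' (dipogd → kadipogd, rigakegd → karigakegd, ziwwivwegd → kaziwwivwegd) add the prefix ka-.
The other patterns: stems whose second-to-last letter is 'w' add -oth; stems whose second-to-last letter is 'f' change the last vowel to 'i'; stems whose second-to-last letter is 'b' or 'h' delete the last vowel and add -eka.
So zugkozugf → kazugkozugf.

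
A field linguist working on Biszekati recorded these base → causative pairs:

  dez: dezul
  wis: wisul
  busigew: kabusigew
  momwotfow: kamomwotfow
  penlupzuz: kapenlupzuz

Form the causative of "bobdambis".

kabobdambis

"bobdambis" has 3 vowels. The stems with 3 vowels (busigew → kabusigew, momwotfow → kamomwotfow, penlupzuz → kapenlupzuz) add the prefix ka-.
So bobdambis → kabobdambis.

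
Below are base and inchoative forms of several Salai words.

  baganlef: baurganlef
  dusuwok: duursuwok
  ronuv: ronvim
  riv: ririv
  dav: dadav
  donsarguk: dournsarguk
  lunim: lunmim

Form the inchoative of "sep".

riv and ronuv both end in -v yet inflect differently (ririv, ronvim), so the final letter is not what conditions the rule; the number of vowels is.
"sep" has 1 vowel. The stems with 1 vowel (riv → ririv, dav → dadav) repeat the first consonant+vowel as a prefix.
The other patterns: stems with 2 vowels delete the last vowel and add -im; stems with 3 vowels insert -ur- after the first vowel.
So sep → sesep.

sesep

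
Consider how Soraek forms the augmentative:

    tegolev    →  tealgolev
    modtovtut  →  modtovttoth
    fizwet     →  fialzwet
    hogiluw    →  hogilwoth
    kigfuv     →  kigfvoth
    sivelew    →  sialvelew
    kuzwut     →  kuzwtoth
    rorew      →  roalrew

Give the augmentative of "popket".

modtovtut and fizwet both end in -t yet inflect differently (modtovttoth, fialzwet), so the final letter is not what conditions the rule; the last vowel is.
"popket" has last vowel 'e'. The stems whose last vowel is 'e' (fizwet → fialzwet, tegolev → tealgolev, rorew → roalrew) insert -al- after the first vowel.
The other pattern: stems whose last vowel is 'u' delete the last vowel and add -oth.
So popket → poalpket.

poalpket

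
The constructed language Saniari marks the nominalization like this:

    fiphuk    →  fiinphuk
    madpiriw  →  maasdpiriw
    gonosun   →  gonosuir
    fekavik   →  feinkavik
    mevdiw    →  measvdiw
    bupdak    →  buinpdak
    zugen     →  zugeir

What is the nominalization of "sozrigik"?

soinzrigik

"sozrigik" ends in -k. The stems ending in -k (bupdak → buinpdak, fiphuk → fiinphuk, fekavik → feinkavik) insert -in- after the first vowel.
The other patterns: stems ending in -n drop the final letter and add -ir; stems ending in -w insert -as- after the first vowel.
So sozrigik → soinzrigik.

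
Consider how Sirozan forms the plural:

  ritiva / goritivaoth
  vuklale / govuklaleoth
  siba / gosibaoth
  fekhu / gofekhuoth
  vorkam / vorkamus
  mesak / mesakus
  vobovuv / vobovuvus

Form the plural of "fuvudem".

ritiva and vorkam both have last vowel 'a' yet inflect differently (goritivaoth, vorkamus), so the last vowel is not what conditions the rule; whether the stem ends in a vowel or a consonant is.
"fuvudem" ends in a consonant. The stems ending in a consonant (vorkam → vorkamus, mesak → mesakus, vobovuv → vobovuvus) add -us.
The other pattern: stems ending in a vowel add go- … -oth around the stem.
So fuvudem → fuvudemus.

fuvudemus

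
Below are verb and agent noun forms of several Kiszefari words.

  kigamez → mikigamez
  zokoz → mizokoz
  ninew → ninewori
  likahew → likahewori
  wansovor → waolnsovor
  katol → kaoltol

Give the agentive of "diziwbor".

"diziwbor" ends in -r. The one such stem in the data (wansovor → waolnsovor) inserts -ol- after the first vowel (as does katol), so the same rule applies.
So diziwbor → diolziwbor.

diolziwbor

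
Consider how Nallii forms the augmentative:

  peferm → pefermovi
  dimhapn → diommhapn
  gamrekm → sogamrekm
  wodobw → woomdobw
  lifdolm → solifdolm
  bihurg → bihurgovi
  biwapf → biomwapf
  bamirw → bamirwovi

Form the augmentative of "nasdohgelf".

wodobw and bamirw both end in -w yet inflect differently (woomdobw, bamirwovi), so the final letter is not what conditions the rule; the second-to-last letter is.
"nasdohgelf" has second-to-last letter 'l'. The one such stem in the data (lifdolm → solifdolm) adds the prefix so-, so the same rule applies.
The other patterns: stems whose second-to-last letter is 'b' or 'p' insert -om- after the first vowel; stems whose second-to-last letter is 'r' add -ovi.
So nasdohgelf → sonasdohgelf.

sonasdohgelf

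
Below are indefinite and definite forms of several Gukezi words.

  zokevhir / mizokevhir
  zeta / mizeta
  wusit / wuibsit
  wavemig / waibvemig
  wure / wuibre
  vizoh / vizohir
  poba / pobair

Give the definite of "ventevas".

zeta and poba both end in -a yet inflect differently (mizeta, pobair), so the final letter is not what conditions the rule; the first letter is.
"ventevas" begins with v-. The one such stem in the data (vizoh → vizohir) adds -ir, so the same rule applies.
The other patterns: stems beginning with z- add the prefix mi-; stems beginning with w- insert -ib- after the first vowel.
So ventevas → ventevasir.

ventevasir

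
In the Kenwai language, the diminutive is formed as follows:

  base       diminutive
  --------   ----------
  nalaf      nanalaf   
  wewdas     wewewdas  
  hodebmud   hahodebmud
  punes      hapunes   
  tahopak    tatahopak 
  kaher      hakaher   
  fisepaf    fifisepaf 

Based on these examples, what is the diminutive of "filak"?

"filak" has last vowel 'a'. The stems whose last vowel is 'a' (tahopak → tatahopak, fisepaf → fifisepaf, wewdas → wewewdas) repeat the first consonant+vowel as a prefix.
The other pattern: stems whose last vowel is 'e' or 'u' add the prefix ha-.
So filak → fifilak.

fifilak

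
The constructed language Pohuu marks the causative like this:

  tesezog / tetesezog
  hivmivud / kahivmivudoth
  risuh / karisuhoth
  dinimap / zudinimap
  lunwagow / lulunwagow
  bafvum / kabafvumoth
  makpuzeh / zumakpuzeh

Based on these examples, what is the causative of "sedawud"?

kasedawudoth

"sedawud" has last vowel 'u'. The stems whose last vowel is 'u' (hivmivud → kahivmivudoth, risuh → karisuhoth, bafvum → kabafvumoth) add ka- … -oth around the stem.
The other patterns: stems whose last vowel is 'o' repeat the first consonant+vowel as a prefix; stems whose last vowel is 'a' or 'e' add the prefix zu-.
So sedawud → kasedawudoth.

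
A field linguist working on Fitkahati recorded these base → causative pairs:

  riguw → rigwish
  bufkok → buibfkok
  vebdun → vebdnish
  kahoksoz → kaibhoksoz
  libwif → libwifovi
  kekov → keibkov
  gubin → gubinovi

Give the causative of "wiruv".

wirvish

gubin and vebdun both end in -n yet inflect differently (gubinovi, vebdnish), so the final letter is not what conditions the rule; the last vowel is.
"wiruv" has last vowel 'u'. The stems whose last vowel is 'u' (vebdun → vebdnish, riguw → rigwish) delete the last vowel and add -ish.
So wiruv → wirvish.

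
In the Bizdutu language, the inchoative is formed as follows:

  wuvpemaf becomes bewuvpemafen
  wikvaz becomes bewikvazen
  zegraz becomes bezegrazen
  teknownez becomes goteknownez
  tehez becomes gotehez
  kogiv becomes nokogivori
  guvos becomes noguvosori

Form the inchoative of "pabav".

wikvaz and teknownez both end in -z yet inflect differently (bewikvazen, goteknownez), so the final letter is not what conditions the rule; the last vowel is.
"pabav" has last vowel 'a'. The stems whose last vowel is 'a' (wuvpemaf → bewuvpemafen, wikvaz → bewikvazen, zegraz → bezegrazen) add be- … -en around the stem.
So pabav → bepabaven.

bepabaven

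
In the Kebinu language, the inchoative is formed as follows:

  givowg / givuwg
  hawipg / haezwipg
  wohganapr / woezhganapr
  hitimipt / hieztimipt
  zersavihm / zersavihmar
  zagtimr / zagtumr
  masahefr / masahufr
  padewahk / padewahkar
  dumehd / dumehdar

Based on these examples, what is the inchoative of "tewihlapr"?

"tewihlapr" has second-to-last letter 'p'. The stems whose second-to-last letter is 'p' (hitimipt → hieztimipt, wohganapr → woezhganapr, hawipg → haezwipg) insert -ez- after the first vowel.
The other patterns: stems whose second-to-last letter is 'h' add -ar; stems whose second-to-last letter is 'f', 'm' or 'w' change the last vowel to 'u'.
So tewihlapr → teezwihlapr.

teezwihlapr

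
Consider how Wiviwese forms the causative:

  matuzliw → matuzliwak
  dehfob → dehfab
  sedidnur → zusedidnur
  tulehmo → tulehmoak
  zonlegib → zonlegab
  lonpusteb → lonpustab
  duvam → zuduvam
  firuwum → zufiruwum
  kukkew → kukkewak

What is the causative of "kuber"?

zukuber

lonpusteb and kukkew both have last vowel 'e' yet inflect differently (lonpustab, kukkewak), so the last vowel is not what conditions the rule; the final letter is.
"kuber" ends in -r. The one such stem in the data (sedidnur → zusedidnur) adds the prefix zu-, so the same rule applies.
The other patterns: stems ending in -b change the last vowel to 'a'; stems ending in -o or -w add -ak.
So kuber → zukuber.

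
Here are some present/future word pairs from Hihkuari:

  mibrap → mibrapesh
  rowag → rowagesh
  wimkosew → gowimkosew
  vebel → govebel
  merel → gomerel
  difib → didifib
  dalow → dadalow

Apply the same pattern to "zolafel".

wimkosew and dalow both end in -w yet inflect differently (gowimkosew, dadalow), so the final letter is not what conditions the rule; the last vowel is.
"zolafel" has last vowel 'e'. The stems whose last vowel is 'e' (wimkosew → gowimkosew, vebel → govebel, merel → gomerel) add the prefix go-.
The other patterns: stems whose last vowel is 'a' add -esh; stems whose last vowel is 'i' or 'o' repeat the first consonant+vowel as a prefix.
So zolafel → gozolafel.

gozolafel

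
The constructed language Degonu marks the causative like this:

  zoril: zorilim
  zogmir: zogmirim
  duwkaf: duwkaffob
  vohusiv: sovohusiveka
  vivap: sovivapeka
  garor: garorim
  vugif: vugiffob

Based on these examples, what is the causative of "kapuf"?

kapuffob

"kapuf" ends in -f. The stems ending in -f (duwkaf → duwkaffob, vugif → vugiffob) double the final consonant and add -ob.
The other patterns: stems ending in -l or -r add -im; stems ending in -p or -v add so- … -eka around the stem.
So kapuf → kapuffob.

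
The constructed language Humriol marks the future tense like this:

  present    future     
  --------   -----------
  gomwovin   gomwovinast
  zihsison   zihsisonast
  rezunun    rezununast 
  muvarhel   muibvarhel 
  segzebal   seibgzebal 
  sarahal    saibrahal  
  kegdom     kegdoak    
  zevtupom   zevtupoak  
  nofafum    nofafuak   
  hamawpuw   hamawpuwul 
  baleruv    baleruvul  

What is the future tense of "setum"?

zihsison and kegdom both have last vowel 'o' yet inflect differently (zihsisonast, kegdoak), so the last vowel is not what conditions the rule; the final letter is.
"setum" ends in -m. The stems ending in -m (kegdom → kegdoak, zevtupom → zevtupoak, nofafum → nofafuak) drop the final letter and add -ak.
So setum → setuak.

setuak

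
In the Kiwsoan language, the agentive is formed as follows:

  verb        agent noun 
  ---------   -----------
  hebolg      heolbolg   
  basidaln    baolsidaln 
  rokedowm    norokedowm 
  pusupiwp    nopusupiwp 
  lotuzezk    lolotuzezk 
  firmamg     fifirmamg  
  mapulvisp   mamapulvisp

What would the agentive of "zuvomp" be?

zuzuvomp

hebolg and firmamg both end in -g yet inflect differently (heolbolg, fifirmamg), so the final letter is not what conditions the rule; the second-to-last letter is.
"zuvomp" has second-to-last letter 'm'. The one such stem in the data (firmamg → fifirmamg) repeats the first consonant+vowel as a prefix (as do lotuzezk, mapulvisp), so the same rule applies.
The other patterns: stems whose second-to-last letter is 'l' insert -ol- after the first vowel; stems whose second-to-last letter is 'w' add the prefix no-.
So zuvomp → zuzuvomp.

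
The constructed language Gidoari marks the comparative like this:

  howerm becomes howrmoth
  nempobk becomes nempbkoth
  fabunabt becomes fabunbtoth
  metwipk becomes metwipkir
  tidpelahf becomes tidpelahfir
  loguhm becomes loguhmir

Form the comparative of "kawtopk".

nempobk and metwipk both end in -k yet inflect differently (nempbkoth, metwipkir), so the final letter is not what conditions the rule; the second-to-last letter is.
"kawtopk" has second-to-last letter 'p'. The one such stem in the data (metwipk → metwipkir) adds -ir, so the same rule applies.
So kawtopk → kawtopkir.

kawtopkir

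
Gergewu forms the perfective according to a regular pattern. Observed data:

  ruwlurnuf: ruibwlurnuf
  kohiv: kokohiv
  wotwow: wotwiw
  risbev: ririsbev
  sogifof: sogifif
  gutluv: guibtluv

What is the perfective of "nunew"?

nununew

ruwlurnuf and sogifof both end in -f yet inflect differently (ruibwlurnuf, sogifif), so the final letter is not what conditions the rule; the last vowel is.
"nunew" has last vowel 'e'. The one such stem in the data (risbev → ririsbev) repeats the first consonant+vowel as a prefix (as does kohiv), so the same rule applies.
So nunew → nununew.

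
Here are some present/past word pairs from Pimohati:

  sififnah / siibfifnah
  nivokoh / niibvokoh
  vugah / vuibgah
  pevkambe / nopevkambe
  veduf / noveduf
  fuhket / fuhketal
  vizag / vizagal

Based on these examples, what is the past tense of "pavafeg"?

pevkambe and fuhket both have last vowel 'e' yet inflect differently (nopevkambe, fuhketal), so the last vowel is not what conditions the rule; the final letter is.
"pavafeg" ends in -g. The one such stem in the data (vizag → vizagal) adds -al, so the same rule applies.
The other patterns: stems ending in -h insert -ib- after the first vowel; stems ending in -e or -f add the prefix no-.
So pavafeg → pavafegal.

pavafegal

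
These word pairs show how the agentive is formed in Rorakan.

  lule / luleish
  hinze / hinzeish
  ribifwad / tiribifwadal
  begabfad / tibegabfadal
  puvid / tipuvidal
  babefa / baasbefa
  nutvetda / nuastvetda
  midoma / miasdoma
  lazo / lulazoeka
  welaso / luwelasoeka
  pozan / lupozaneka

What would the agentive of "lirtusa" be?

liasrtusa

"lirtusa" ends in -a. The stems ending in -a (babefa → baasbefa, nutvetda → nuastvetda, midoma → miasdoma) insert -as- after the first vowel.
So lirtusa → liasrtusa.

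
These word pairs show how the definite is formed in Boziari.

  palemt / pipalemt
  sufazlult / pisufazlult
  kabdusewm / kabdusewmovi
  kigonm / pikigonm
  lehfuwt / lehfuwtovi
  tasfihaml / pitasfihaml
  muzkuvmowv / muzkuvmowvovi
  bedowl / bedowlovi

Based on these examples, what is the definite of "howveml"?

pihowveml

lehfuwt and palemt both end in -t yet inflect differently (lehfuwtovi, pipalemt), so the final letter is not what conditions the rule; the second-to-last letter is.
"howveml" has second-to-last letter 'm'. The stems whose second-to-last letter is 'm' (palemt → pipalemt, tasfihaml → pitasfihaml) add the prefix pi-.
So howveml → pihowveml.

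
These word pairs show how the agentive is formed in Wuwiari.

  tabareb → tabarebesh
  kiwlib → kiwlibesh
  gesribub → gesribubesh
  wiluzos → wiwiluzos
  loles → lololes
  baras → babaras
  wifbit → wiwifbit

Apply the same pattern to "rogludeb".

rogludebesh

"rogludeb" ends in -b. The stems ending in -b (tabareb → tabarebesh, kiwlib → kiwlibesh, gesribub → gesribubesh) add -esh.
So rogludeb → rogludebesh.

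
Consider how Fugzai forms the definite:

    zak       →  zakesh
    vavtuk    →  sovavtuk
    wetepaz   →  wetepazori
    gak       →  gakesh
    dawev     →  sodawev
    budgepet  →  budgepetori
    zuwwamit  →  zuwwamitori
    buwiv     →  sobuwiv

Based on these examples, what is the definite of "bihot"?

gak and vavtuk both end in -k yet inflect differently (gakesh, sovavtuk), so the final letter is not what conditions the rule; the number of vowels is.
"bihot" has 2 vowels. The stems with 2 vowels (buwiv → sobuwiv, vavtuk → sovavtuk, dawev → sodawev) add the prefix so-.
So bihot → sobihot.

sobihot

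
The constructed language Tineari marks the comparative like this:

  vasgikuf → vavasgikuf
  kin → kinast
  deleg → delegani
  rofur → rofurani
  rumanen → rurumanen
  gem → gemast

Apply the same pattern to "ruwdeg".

ruwdegani

kin and rumanen both end in -n yet inflect differently (kinast, rurumanen), so the final letter is not what conditions the rule; the number of vowels is.
"ruwdeg" has 2 vowels. The stems with 2 vowels (rofur → rofurani, deleg → delegani) add -ani.
The other patterns: stems with 1 vowel add -ast; stems with 3 vowels repeat the first consonant+vowel as a prefix.
So ruwdeg → ruwdegani.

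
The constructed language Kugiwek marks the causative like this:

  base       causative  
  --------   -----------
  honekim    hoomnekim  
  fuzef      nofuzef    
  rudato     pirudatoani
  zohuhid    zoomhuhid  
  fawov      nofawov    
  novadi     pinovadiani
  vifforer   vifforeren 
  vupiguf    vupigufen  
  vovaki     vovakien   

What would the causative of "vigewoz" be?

vigewozen

vovaki and novadi both end in -i yet inflect differently (vovakien, pinovadiani), so the final letter is not what conditions the rule; the first letter is.
"vigewoz" begins with v-. The stems beginning with v- (vupiguf → vupigufen, vifforer → vifforeren, vovaki → vovakien) add -en.
The other patterns: stems beginning with n- or r- add pi- … -ani around the stem; stems beginning with f- add the prefix no-; stems beginning with h- or z- insert -om- after the first vowel.
So vigewoz → vigewozen.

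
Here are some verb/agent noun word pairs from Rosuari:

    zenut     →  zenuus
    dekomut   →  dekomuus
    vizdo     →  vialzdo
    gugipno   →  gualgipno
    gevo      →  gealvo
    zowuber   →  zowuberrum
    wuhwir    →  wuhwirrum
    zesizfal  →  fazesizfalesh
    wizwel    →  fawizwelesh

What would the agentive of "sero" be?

sealro

zowuber and wizwel both have last vowel 'e' yet inflect differently (zowuberrum, fawizwelesh), so the last vowel is not what conditions the rule; the final letter is.
"sero" ends in -o. The stems ending in -o (vizdo → vialzdo, gugipno → gualgipno, gevo → gealvo) insert -al- after the first vowel.
So sero → sealro.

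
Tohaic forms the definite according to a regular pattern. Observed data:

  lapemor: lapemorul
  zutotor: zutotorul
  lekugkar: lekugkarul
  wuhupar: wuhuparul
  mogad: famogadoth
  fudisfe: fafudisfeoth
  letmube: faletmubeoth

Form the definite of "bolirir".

lekugkar and mogad both have last vowel 'a' yet inflect differently (lekugkarul, famogadoth), so the last vowel is not what conditions the rule; the final letter is.
"bolirir" ends in -r. The stems ending in -r (lapemor → lapemorul, zutotor → zutotorul, lekugkar → lekugkarul) add -ul.
So bolirir → bolirirul.

bolirirul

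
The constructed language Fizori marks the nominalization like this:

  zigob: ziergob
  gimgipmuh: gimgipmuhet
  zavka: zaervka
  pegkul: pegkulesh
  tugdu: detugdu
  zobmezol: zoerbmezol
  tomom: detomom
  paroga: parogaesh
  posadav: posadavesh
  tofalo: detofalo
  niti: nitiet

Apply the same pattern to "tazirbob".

zavka and paroga both end in -a yet inflect differently (zaervka, parogaesh), so the final letter is not what conditions the rule; the first letter is.
"tazirbob" begins with t-. The stems beginning with t- (tofalo → detofalo, tugdu → detugdu, tomom → detomom) add the prefix de-.
So tazirbob → detazirbob.

detazirbob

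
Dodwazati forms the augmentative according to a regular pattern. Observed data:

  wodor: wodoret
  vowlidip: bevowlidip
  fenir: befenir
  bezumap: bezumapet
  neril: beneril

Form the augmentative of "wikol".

wikolet

"wikol" has last vowel 'o'. The one such stem in the data (wodor → wodoret) adds -et, so the same rule applies.
The other pattern: stems whose last vowel is 'i' add the prefix be-.
So wikol → wikolet.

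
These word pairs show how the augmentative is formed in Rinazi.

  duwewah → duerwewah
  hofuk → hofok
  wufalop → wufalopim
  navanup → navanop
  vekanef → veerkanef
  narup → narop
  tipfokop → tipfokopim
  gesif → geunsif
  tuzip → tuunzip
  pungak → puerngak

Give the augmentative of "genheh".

geernheh

"genheh" has last vowel 'e'. The one such stem in the data (vekanef → veerkanef) inserts -er- after the first vowel (as do duwewah, pungak), so the same rule applies.
The other patterns: stems whose last vowel is 'u' change the last vowel to 'o'; stems whose last vowel is 'o' add -im; stems whose last vowel is 'i' insert -un- after the first vowel.
So genheh → geernheh.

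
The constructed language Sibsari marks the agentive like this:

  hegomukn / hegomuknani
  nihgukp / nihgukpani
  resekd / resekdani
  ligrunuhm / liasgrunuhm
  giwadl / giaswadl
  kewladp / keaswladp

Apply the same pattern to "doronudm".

"doronudm" has second-to-last letter 'd'. The stems whose second-to-last letter is 'd' (giwadl → giaswadl, kewladp → keaswladp) insert -as- after the first vowel.
The other pattern: stems whose second-to-last letter is 'k' add -ani.
So doronudm → doasronudm.

doasronudm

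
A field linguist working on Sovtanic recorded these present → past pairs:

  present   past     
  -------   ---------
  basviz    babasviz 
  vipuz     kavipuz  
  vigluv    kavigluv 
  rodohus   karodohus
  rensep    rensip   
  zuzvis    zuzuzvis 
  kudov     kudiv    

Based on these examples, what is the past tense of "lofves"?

rodohus and zuzvis both end in -s yet inflect differently (karodohus, zuzuzvis), so the final letter is not what conditions the rule; the last vowel is.
"lofves" has last vowel 'e'. The one such stem in the data (rensep → rensip) changes the last vowel to 'i' (as does kudov), so the same rule applies.
So lofves → lofvis.

lofvis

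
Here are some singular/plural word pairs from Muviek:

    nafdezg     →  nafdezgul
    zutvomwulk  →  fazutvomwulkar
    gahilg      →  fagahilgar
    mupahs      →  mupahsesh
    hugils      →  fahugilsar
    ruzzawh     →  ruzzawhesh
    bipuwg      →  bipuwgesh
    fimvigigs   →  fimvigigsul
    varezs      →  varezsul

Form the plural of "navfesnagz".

hugils and fimvigigs both end in -s yet inflect differently (fahugilsar, fimvigigsul), so the final letter is not what conditions the rule; the second-to-last letter is.
"navfesnagz" has second-to-last letter 'g'. The one such stem in the data (fimvigigs → fimvigigsul) adds -ul, so the same rule applies.
The other patterns: stems whose second-to-last letter is 'l' add fa- … -ar around the stem; stems whose second-to-last letter is 'h' or 'w' add -esh.
So navfesnagz → navfesnagzul.

navfesnagzul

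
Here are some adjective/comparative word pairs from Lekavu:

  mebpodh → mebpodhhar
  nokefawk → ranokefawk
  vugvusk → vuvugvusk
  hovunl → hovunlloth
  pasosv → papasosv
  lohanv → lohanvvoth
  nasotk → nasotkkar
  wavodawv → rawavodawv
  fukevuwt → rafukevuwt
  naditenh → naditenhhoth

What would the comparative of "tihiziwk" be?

ratihiziwk

pasosv and lohanv both end in -v yet inflect differently (papasosv, lohanvvoth), so the final letter is not what conditions the rule; the second-to-last letter is.
"tihiziwk" has second-to-last letter 'w'. The stems whose second-to-last letter is 'w' (wavodawv → rawavodawv, fukevuwt → rafukevuwt, nokefawk → ranokefawk) add the prefix ra-.
The other patterns: stems whose second-to-last letter is 's' repeat the first consonant+vowel as a prefix; stems whose second-to-last letter is 'n' double the final consonant and add -oth; stems whose second-to-last letter is 'd' or 't' double the final consonant and add -ar.
So tihiziwk → ratihiziwk.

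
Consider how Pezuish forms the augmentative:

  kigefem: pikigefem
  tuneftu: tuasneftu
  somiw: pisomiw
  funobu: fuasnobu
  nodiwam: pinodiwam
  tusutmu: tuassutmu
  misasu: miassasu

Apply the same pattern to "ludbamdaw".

piludbamdaw

"ludbamdaw" ends in -w. The one such stem in the data (somiw → pisomiw) adds the prefix pi-, so the same rule applies.
So ludbamdaw → piludbamdaw.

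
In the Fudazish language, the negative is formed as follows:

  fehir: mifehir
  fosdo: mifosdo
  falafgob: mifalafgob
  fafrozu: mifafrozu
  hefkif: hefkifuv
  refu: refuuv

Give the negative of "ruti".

rutiuv

fafrozu and refu both end in -u yet inflect differently (mifafrozu, refuuv), so the final letter is not what conditions the rule; the first letter is.
"ruti" begins with r-. The one such stem in the data (refu → refuuv) adds -uv, so the same rule applies.
The other pattern: stems beginning with f- add the prefix mi-.
So ruti → rutiuv.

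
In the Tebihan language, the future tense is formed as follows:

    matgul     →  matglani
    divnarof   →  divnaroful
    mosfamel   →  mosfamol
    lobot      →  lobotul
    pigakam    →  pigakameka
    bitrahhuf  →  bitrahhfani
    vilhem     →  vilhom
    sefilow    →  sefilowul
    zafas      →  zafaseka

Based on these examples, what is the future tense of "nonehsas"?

nonehsaseka

vilhem and pigakam both end in -m yet inflect differently (vilhom, pigakameka), so the final letter is not what conditions the rule; the last vowel is.
"nonehsas" has last vowel 'a'. The stems whose last vowel is 'a' (pigakam → pigakameka, zafas → zafaseka) add -eka.
So nonehsas → nonehsaseka.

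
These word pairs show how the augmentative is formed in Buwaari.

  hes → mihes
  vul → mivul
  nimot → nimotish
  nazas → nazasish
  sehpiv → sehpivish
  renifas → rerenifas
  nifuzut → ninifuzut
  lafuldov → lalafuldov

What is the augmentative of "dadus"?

hes and nazas both end in -s yet inflect differently (mihes, nazasish), so the final letter is not what conditions the rule; the number of vowels is.
"dadus" has 2 vowels. The stems with 2 vowels (nimot → nimotish, nazas → nazasish, sehpiv → sehpivish) add -ish.
So dadus → dadusish.

dadusish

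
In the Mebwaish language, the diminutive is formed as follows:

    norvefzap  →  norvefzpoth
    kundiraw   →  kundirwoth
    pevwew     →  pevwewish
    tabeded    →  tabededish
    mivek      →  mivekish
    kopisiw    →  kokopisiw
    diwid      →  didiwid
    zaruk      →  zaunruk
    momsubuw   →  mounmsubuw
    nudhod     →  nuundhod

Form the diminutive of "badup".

kundiraw and pevwew both end in -w yet inflect differently (kundirwoth, pevwewish), so the final letter is not what conditions the rule; the last vowel is.
"badup" has last vowel 'u'. The stems whose last vowel is 'u' (zaruk → zaunruk, momsubuw → mounmsubuw) insert -un- after the first vowel.
So badup → baundup.

baundup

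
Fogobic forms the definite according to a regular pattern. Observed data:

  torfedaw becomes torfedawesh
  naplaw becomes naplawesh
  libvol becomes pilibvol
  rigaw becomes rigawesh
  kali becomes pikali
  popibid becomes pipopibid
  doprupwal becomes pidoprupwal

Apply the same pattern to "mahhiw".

"mahhiw" ends in -w. The stems ending in -w (naplaw → naplawesh, rigaw → rigawesh, torfedaw → torfedawesh) add -esh.
The other pattern: stems ending in -d, -i or -l add the prefix pi-.
So mahhiw → mahhiwesh.

mahhiwesh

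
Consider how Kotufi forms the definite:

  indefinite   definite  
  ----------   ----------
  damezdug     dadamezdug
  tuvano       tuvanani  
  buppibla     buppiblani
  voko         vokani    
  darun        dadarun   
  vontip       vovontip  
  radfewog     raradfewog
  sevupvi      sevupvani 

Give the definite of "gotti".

"gotti" ends in a vowel. The stems ending in a vowel (buppibla → buppiblani, voko → vokani, sevupvi → sevupvani) drop the final letter and add -ani.
The other pattern: stems ending in a consonant repeat the first consonant+vowel as a prefix.
So gotti → gottani.

gottani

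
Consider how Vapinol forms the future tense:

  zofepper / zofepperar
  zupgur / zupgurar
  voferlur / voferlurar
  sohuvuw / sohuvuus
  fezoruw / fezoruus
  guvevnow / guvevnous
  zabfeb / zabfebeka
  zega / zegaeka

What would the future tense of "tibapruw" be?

zupgur and sohuvuw both have last vowel 'u' yet inflect differently (zupgurar, sohuvuus), so the last vowel is not what conditions the rule; the final letter is.
"tibapruw" ends in -w. The stems ending in -w (sohuvuw → sohuvuus, fezoruw → fezoruus, guvevnow → guvevnous) drop the final letter and add -us.
The other patterns: stems ending in -r add -ar; stems ending in -a or -b add -eka.
So tibapruw → tibapruus.

tibapruus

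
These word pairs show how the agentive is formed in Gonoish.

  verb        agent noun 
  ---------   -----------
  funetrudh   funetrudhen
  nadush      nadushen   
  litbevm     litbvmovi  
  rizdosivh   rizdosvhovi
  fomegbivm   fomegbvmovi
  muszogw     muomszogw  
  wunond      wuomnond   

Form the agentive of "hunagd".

huomnagd

funetrudh and rizdosivh both end in -h yet inflect differently (funetrudhen, rizdosvhovi), so the final letter is not what conditions the rule; the second-to-last letter is.
"hunagd" has second-to-last letter 'g'. The one such stem in the data (muszogw → muomszogw) inserts -om- after the first vowel (as does wunond), so the same rule applies.
The other patterns: stems whose second-to-last letter is 'd' or 's' add -en; stems whose second-to-last letter is 'v' delete the last vowel and add -ovi.
So hunagd → huomnagd.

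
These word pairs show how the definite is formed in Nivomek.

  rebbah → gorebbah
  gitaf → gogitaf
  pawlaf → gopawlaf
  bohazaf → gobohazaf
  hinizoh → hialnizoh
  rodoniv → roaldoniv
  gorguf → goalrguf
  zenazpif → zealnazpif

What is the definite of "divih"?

rebbah and hinizoh both end in -h yet inflect differently (gorebbah, hialnizoh), so the final letter is not what conditions the rule; the last vowel is.
"divih" has last vowel 'i'. The stems whose last vowel is 'i' (rodoniv → roaldoniv, zenazpif → zealnazpif) insert -al- after the first vowel.
So divih → dialvih.

dialvih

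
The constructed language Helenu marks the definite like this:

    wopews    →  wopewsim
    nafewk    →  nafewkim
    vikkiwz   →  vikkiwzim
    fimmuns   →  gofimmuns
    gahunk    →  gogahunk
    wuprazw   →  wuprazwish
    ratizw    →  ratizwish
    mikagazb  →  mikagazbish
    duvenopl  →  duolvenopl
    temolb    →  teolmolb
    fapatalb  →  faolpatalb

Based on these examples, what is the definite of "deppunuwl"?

wopews and fimmuns both end in -s yet inflect differently (wopewsim, gofimmuns), so the final letter is not what conditions the rule; the second-to-last letter is.
"deppunuwl" has second-to-last letter 'w'. The stems whose second-to-last letter is 'w' (wopews → wopewsim, nafewk → nafewkim, vikkiwz → vikkiwzim) add -im.
The other patterns: stems whose second-to-last letter is 'n' add the prefix go-; stems whose second-to-last letter is 'z' add -ish; stems whose second-to-last letter is 'l' or 'p' insert -ol- after the first vowel.
So deppunuwl → deppunuwlim.

deppunuwlim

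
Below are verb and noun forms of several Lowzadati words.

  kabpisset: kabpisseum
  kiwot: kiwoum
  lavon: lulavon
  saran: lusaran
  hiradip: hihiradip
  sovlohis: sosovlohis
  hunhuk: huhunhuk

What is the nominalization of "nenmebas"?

nenenmebas

kiwot and lavon both have last vowel 'o' yet inflect differently (kiwoum, lulavon), so the last vowel is not what conditions the rule; the final letter is.
"nenmebas" ends in -s. The one such stem in the data (sovlohis → sosovlohis) repeats the first consonant+vowel as a prefix (as do hiradip, hunhuk), so the same rule applies.
The other patterns: stems ending in -t drop the final letter and add -um; stems ending in -n add the prefix lu-.
So nenmebas → nenenmebas.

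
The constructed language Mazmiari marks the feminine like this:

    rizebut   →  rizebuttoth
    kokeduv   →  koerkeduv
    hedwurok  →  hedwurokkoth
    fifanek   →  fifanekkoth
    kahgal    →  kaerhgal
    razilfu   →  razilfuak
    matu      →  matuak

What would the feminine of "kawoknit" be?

matu and kokeduv both have last vowel 'u' yet inflect differently (matuak, koerkeduv), so the last vowel is not what conditions the rule; the final letter is.
"kawoknit" ends in -t. The one such stem in the data (rizebut → rizebuttoth) doubles the final consonant and adds -oth (as do fifanek, hedwurok), so the same rule applies.
The other patterns: stems ending in -u add -ak; stems ending in -l or -v insert -er- after the first vowel.
So kawoknit → kawoknittoth.

kawoknittoth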